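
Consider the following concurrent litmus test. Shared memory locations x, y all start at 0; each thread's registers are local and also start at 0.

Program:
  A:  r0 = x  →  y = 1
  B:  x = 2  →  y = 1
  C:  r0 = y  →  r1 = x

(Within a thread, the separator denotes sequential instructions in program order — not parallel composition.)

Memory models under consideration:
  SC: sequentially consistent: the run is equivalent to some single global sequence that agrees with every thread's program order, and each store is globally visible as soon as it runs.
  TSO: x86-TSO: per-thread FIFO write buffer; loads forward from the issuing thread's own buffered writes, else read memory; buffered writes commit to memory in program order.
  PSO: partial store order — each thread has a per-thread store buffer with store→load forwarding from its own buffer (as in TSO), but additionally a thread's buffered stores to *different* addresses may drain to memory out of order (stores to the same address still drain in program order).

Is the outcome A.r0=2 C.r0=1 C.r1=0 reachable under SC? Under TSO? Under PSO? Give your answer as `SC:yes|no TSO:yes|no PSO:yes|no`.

SC:no TSO:no PSO:yes

outcome vector order: (A.r0,C.r0,C.r1)
SC: 7 outcomes — {000 002 010 012 200 202 212}
TSO: 7 outcomes — {000 002 010 012 200 202 212}
PSO: 8 outcomes — {000 002 010 012 200 202 210 212}
target 210 ∈ {PSO}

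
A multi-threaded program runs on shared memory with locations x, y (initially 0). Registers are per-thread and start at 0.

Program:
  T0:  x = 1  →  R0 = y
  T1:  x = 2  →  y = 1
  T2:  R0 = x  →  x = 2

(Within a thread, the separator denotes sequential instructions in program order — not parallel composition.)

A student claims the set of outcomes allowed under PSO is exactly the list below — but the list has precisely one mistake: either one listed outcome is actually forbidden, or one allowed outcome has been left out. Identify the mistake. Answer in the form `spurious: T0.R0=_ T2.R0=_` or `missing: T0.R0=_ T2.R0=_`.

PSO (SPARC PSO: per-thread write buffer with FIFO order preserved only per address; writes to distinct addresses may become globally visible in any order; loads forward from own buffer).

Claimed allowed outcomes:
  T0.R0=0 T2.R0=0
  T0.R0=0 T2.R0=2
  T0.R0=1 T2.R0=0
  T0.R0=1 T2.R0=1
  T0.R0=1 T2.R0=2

missing: T0.R0=0 T2.R0=1

outcome vector order: (T0.R0,T2.R0)
[PSO] allowed = {0/0, 0/1, 0/2, 1/0, 1/1, 1/2}
PSO∖claimed = {0/1}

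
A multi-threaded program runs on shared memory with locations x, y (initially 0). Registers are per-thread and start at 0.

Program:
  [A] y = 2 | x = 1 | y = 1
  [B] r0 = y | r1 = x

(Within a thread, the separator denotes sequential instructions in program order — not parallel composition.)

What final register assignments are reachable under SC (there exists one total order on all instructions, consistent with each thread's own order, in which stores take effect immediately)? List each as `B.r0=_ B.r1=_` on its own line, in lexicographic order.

outcome vector order: (B.r0,B.r1)
|SC outcomes| = 5

B.r0=0 B.r1=0
B.r0=0 B.r1=1
B.r0=1 B.r1=1
B.r0=2 B.r1=0
B.r0=2 B.r1=1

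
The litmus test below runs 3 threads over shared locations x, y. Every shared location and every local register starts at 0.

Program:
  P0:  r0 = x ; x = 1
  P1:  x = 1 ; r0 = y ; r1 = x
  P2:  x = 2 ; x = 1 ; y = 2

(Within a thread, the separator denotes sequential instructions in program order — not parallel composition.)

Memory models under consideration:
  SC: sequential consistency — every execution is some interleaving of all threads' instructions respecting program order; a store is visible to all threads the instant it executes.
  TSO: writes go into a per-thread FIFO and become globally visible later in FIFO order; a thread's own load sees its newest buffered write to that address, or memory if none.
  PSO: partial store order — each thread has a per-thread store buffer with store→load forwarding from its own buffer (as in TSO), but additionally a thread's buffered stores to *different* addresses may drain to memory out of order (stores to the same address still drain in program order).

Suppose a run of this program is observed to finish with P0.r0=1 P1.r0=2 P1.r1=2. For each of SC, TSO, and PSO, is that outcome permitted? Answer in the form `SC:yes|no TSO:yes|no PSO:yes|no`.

SC:no TSO:no PSO:yes

outcome vector order: (P0.r0,P1.r0,P1.r1)
[SC] allowed = {0/0/1, 0/0/2, 0/2/1, 1/0/1, 1/0/2, 1/2/1, 2/0/1, 2/0/2, 2/2/1}
[TSO] allowed = {0/0/1, 0/0/2, 0/2/1, 1/0/1, 1/0/2, 1/2/1, 2/0/1, 2/0/2, 2/2/1}
[PSO] allowed = {0/0/1, 0/0/2, 0/2/1, 0/2/2, 1/0/1, 1/0/2, 1/2/1, 1/2/2, 2/0/1, 2/0/2, 2/2/1, 2/2/2}
target 1/2/2 ∈ {PSO}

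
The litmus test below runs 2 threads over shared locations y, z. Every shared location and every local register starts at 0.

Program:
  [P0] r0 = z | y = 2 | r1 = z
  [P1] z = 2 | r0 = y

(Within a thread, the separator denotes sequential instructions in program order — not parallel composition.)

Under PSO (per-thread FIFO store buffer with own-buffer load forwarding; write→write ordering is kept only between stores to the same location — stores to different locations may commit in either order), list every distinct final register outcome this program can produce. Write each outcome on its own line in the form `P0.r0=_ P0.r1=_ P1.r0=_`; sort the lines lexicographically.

P0.r0=0 P0.r1=0 P1.r0=0
P0.r0=0 P0.r1=0 P1.r0=2
P0.r0=0 P0.r1=2 P1.r0=0
P0.r0=0 P0.r1=2 P1.r0=2
P0.r0=2 P0.r1=2 P1.r0=0
P0.r0=2 P0.r1=2 P1.r0=2

outcome vector order: (P0.r0,P0.r1,P1.r0)
|PSO outcomes| = 6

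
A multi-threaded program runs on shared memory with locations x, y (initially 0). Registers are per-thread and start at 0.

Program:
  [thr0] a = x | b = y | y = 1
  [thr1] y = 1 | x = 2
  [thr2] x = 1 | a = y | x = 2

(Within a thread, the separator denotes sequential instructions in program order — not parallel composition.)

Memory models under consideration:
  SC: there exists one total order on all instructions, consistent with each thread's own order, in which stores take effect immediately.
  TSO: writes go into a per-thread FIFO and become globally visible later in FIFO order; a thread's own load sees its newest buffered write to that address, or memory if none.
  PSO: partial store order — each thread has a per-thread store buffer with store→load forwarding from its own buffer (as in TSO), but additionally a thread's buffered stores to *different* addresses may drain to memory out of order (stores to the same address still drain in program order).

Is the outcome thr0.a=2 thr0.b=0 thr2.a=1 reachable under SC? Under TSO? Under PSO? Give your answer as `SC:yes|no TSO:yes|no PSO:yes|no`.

SC:no TSO:no PSO:yes

outcome vector order: (thr0.a,thr0.b,thr2.a)
under SC → 000 001 010 011 100 101 110 111 200 210 211
under TSO → 000 001 010 011 100 101 110 111 200 210 211
under PSO → 000 001 010 011 100 101 110 111 200 201 210 211
target 201 ∈ {PSO}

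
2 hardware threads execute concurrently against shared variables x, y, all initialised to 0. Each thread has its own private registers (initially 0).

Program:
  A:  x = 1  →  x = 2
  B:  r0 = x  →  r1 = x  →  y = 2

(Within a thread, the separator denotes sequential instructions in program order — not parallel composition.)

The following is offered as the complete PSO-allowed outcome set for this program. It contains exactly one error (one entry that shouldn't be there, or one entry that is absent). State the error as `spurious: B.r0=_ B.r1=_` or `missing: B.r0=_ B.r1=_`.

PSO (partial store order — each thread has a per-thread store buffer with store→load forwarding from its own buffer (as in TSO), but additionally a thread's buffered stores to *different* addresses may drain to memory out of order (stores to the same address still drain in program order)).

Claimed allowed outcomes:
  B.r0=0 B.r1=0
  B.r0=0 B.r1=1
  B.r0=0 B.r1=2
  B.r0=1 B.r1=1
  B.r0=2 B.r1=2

outcome vector order: (B.r0,B.r1)
PSO: 6 outcomes — {(0,0); (0,1); (0,2); (1,1); (1,2); (2,2)}
PSO∖claimed = {(1,2)}

missing: B.r0=1 B.r1=2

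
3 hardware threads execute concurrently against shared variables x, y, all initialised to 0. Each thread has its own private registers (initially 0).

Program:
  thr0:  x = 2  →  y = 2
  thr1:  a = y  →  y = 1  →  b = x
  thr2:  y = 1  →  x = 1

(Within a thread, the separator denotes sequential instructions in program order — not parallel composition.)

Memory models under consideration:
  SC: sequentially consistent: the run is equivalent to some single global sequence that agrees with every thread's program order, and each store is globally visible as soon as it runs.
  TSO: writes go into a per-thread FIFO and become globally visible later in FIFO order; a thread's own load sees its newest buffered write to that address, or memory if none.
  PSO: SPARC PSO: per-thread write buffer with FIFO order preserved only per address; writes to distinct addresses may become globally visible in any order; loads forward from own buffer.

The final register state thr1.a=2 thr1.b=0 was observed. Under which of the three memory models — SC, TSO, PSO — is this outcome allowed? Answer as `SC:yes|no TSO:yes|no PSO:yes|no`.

SC:no TSO:no PSO:yes

outcome vector order: (thr1.a,thr1.b)
SC (8): 00; 01; 02; 10; 11; 12; 21; 22
TSO (8): 00; 01; 02; 10; 11; 12; 21; 22
PSO (9): 00; 01; 02; 10; 11; 12; 20; 21; 22
target 20 ∈ {PSO}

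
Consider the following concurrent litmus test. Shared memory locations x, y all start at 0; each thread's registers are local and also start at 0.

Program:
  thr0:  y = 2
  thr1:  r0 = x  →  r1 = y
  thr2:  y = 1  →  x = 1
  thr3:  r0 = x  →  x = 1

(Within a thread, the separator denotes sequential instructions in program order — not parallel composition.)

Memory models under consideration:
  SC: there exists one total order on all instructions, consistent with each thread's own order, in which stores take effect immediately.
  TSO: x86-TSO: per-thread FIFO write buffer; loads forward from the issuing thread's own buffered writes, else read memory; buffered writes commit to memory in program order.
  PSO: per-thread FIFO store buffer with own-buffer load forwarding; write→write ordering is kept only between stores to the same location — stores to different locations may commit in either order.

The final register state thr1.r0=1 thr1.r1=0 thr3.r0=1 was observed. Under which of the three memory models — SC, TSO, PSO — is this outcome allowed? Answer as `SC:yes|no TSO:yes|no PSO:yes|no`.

outcome vector order: (thr1.r0,thr1.r1,thr3.r0)
[SC] allowed = {(0,0,0), (0,0,1), (0,1,0), (0,1,1), (0,2,0), (0,2,1), (1,0,0), (1,1,0), (1,1,1), (1,2,0), (1,2,1)}
[TSO] allowed = {(0,0,0), (0,0,1), (0,1,0), (0,1,1), (0,2,0), (0,2,1), (1,0,0), (1,1,0), (1,1,1), (1,2,0), (1,2,1)}
[PSO] allowed = {(0,0,0), (0,0,1), (0,1,0), (0,1,1), (0,2,0), (0,2,1), (1,0,0), (1,0,1), (1,1,0), (1,1,1), (1,2,0), (1,2,1)}
target (1,0,1) ∈ {PSO}

SC:no TSO:no PSO:yes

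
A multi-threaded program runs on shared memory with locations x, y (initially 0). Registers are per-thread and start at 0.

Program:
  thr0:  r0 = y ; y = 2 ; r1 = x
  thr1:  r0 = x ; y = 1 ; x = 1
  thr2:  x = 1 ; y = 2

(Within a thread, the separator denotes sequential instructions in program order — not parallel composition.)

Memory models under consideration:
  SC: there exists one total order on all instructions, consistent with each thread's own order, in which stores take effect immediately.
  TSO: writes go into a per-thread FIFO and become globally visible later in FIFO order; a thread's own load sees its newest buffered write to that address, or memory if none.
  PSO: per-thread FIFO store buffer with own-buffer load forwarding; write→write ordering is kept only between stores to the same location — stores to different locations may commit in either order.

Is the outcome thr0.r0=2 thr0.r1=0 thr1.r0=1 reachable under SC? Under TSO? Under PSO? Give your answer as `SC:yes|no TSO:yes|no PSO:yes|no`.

outcome vector order: (thr0.r0,thr0.r1,thr1.r0)
[SC] allowed = {0/0/0; 0/0/1; 0/1/0; 0/1/1; 1/0/0; 1/1/0; 1/1/1; 2/1/0; 2/1/1}
[TSO] allowed = {0/0/0; 0/0/1; 0/1/0; 0/1/1; 1/0/0; 1/1/0; 1/1/1; 2/1/0; 2/1/1}
[PSO] allowed = {0/0/0; 0/0/1; 0/1/0; 0/1/1; 1/0/0; 1/1/0; 1/1/1; 2/0/0; 2/0/1; 2/1/0; 2/1/1}
target 2/0/1 ∈ {PSO}

SC:no TSO:no PSO:yes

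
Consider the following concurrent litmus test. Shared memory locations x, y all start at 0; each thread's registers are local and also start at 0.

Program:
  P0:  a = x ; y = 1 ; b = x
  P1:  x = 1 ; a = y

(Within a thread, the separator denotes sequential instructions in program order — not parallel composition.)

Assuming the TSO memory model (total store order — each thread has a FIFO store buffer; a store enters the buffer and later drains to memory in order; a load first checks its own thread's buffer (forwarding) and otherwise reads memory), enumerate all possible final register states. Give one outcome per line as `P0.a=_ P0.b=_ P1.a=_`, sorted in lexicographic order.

outcome vector order: (P0.a,P0.b,P1.a)
|TSO outcomes| = 6

P0.a=0 P0.b=0 P1.a=0
P0.a=0 P0.b=0 P1.a=1
P0.a=0 P0.b=1 P1.a=0
P0.a=0 P0.b=1 P1.a=1
P0.a=1 P0.b=1 P1.a=0
P0.a=1 P0.b=1 P1.a=1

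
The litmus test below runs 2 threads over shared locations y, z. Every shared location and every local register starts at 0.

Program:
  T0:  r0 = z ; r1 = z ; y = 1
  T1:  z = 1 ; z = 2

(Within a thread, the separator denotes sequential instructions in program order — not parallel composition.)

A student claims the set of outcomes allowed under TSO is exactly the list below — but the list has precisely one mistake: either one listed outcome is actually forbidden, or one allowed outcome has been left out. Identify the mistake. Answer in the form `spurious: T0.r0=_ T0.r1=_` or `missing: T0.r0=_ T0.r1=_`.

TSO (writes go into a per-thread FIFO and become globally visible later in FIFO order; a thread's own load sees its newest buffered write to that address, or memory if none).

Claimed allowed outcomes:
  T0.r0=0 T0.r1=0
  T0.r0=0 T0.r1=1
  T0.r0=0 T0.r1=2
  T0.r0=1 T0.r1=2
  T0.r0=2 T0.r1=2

missing: T0.r0=1 T0.r1=1

outcome vector order: (T0.r0,T0.r1)
[TSO] allowed = {00; 01; 02; 11; 12; 22}
TSO∖claimed = {11}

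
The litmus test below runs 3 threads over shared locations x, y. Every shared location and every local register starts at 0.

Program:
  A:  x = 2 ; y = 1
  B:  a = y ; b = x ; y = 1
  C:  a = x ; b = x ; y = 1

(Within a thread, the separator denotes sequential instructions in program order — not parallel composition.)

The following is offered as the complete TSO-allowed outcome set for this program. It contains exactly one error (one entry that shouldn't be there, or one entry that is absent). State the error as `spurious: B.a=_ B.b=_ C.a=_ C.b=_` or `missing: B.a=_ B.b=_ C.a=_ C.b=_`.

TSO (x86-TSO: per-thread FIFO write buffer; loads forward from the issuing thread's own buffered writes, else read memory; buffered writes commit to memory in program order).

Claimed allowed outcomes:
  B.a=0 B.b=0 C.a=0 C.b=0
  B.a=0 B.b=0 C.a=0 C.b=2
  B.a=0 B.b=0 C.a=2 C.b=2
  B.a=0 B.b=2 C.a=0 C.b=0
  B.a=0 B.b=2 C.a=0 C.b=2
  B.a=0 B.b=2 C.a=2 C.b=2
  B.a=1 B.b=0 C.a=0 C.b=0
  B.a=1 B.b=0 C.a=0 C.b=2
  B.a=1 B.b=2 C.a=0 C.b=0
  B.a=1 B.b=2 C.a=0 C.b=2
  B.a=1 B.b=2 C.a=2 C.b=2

spurious: B.a=1 B.b=0 C.a=0 C.b=2

outcome vector order: (B.a,B.b,C.a,C.b)
[TSO] allowed = {0/0/0/0 0/0/0/2 0/0/2/2 0/2/0/0 0/2/0/2 0/2/2/2 1/0/0/0 1/2/0/0 1/2/0/2 1/2/2/2}
claimed∖TSO = {1/0/0/2}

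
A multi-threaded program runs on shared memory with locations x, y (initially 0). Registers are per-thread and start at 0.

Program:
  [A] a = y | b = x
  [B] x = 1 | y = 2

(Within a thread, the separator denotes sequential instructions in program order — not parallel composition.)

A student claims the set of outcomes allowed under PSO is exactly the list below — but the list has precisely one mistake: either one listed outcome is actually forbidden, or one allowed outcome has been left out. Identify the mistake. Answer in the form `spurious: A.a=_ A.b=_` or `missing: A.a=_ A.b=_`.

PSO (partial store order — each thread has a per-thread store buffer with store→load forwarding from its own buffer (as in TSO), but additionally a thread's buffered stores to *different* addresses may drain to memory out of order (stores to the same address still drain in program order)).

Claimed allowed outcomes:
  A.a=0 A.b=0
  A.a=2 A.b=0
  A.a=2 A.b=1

missing: A.a=0 A.b=1

outcome vector order: (A.a,A.b)
under PSO → (0,0) (0,1) (2,0) (2,1)
PSO∖claimed = {(0,1)}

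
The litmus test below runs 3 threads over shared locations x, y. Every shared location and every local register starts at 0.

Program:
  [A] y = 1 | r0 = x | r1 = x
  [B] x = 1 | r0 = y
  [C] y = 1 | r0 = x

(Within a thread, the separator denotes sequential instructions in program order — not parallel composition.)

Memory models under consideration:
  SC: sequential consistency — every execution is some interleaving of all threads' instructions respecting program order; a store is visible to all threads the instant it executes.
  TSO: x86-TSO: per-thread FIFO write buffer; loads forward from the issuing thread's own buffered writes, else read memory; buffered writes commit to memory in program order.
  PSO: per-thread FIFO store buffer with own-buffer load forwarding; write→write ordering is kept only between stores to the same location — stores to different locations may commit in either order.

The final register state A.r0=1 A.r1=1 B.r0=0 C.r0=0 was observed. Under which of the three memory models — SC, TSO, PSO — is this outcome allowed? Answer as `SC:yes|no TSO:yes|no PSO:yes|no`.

outcome vector order: (A.r0,A.r1,B.r0,C.r0)
SC: 7 outcomes — {0010, 0011, 0110, 0111, 1101, 1110, 1111}
TSO: 12 outcomes — {0000, 0001, 0010, 0011, 0100, 0101, 0110, 0111, 1100, 1101, 1110, 1111}
PSO: 12 outcomes — {0000, 0001, 0010, 0011, 0100, 0101, 0110, 0111, 1100, 1101, 1110, 1111}
target 1100 ∈ {TSO,PSO}

SC:no TSO:yes PSO:yes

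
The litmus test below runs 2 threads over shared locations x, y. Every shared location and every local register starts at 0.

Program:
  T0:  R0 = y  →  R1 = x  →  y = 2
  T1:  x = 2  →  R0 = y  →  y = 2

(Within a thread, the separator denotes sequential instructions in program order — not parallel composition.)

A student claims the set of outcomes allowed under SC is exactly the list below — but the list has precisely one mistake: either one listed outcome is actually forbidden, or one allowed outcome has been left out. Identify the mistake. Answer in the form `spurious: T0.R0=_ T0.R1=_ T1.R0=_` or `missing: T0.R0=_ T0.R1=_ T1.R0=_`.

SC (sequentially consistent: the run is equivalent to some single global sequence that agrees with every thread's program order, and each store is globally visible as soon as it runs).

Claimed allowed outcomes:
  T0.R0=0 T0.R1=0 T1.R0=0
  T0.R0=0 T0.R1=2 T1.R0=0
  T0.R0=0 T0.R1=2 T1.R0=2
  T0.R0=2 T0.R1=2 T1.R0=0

outcome vector order: (T0.R0,T0.R1,T1.R0)
SC (5): 000, 002, 020, 022, 220
SC∖claimed = {002}

missing: T0.R0=0 T0.R1=0 T1.R0=2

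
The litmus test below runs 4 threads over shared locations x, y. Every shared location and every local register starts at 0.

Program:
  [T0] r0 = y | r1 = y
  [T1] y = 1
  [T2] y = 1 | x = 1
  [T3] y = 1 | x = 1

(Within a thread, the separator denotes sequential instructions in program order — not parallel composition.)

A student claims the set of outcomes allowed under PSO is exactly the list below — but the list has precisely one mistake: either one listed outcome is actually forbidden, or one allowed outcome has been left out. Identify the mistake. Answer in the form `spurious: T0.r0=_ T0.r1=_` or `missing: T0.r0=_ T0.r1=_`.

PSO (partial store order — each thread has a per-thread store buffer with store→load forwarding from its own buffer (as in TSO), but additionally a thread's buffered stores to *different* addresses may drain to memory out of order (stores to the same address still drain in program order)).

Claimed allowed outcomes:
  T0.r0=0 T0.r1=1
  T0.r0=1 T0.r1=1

outcome vector order: (T0.r0,T0.r1)
PSO: 3 outcomes — {<0 0> <0 1> <1 1>}
PSO∖claimed = {<0 0>}

missing: T0.r0=0 T0.r1=0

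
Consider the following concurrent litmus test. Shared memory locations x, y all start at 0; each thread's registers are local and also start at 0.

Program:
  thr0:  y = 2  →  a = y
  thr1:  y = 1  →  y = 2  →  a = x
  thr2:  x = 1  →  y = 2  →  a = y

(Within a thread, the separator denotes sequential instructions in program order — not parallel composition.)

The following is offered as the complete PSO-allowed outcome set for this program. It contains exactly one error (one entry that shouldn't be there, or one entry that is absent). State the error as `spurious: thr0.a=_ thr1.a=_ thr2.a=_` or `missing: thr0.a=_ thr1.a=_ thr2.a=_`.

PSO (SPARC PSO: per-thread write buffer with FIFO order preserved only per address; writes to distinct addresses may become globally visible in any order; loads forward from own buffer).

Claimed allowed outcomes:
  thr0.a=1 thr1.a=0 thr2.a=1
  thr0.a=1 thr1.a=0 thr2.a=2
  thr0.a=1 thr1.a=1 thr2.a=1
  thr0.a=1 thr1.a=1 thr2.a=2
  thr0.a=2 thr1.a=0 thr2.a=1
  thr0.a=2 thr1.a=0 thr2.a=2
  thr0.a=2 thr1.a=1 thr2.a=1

outcome vector order: (thr0.a,thr1.a,thr2.a)
PSO: 8 outcomes — {(1,0,1), (1,0,2), (1,1,1), (1,1,2), (2,0,1), (2,0,2), (2,1,1), (2,1,2)}
PSO∖claimed = {(2,1,2)}

missing: thr0.a=2 thr1.a=1 thr2.a=2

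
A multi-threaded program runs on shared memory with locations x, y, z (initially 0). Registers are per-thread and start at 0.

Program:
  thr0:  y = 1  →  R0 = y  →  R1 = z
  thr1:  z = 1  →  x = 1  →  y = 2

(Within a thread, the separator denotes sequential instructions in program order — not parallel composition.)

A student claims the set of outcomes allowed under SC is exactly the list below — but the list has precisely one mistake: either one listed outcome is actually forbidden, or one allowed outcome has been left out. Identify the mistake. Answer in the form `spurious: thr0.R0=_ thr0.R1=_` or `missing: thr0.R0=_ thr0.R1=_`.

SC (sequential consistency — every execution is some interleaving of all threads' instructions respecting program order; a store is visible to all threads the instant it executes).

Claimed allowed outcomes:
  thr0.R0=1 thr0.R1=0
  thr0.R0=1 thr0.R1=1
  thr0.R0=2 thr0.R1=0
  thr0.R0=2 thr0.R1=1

outcome vector order: (thr0.R0,thr0.R1)
[SC] allowed = {(1,0) (1,1) (2,1)}
claimed∖SC = {(2,0)}

spurious: thr0.R0=2 thr0.R1=0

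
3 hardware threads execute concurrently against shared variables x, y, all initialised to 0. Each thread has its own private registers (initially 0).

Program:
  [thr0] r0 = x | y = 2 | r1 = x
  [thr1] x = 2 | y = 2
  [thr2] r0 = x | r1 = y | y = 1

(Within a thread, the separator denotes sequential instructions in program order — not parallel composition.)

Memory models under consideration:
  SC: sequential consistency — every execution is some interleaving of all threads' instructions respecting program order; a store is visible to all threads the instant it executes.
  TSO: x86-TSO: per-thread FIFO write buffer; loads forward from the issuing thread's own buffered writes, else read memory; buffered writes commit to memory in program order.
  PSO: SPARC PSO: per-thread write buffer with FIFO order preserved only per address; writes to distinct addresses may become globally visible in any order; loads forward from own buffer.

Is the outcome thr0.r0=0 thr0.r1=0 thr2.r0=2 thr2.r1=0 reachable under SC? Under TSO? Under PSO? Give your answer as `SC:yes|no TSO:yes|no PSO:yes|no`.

outcome vector order: (thr0.r0,thr0.r1,thr2.r0,thr2.r1)
SC: 11 outcomes — {(0,0,0,0); (0,0,0,2); (0,0,2,2); (0,2,0,0); (0,2,0,2); (0,2,2,0); (0,2,2,2); (2,2,0,0); (2,2,0,2); (2,2,2,0); (2,2,2,2)}
TSO: 12 outcomes — {(0,0,0,0); (0,0,0,2); (0,0,2,0); (0,0,2,2); (0,2,0,0); (0,2,0,2); (0,2,2,0); (0,2,2,2); (2,2,0,0); (2,2,0,2); (2,2,2,0); (2,2,2,2)}
PSO: 12 outcomes — {(0,0,0,0); (0,0,0,2); (0,0,2,0); (0,0,2,2); (0,2,0,0); (0,2,0,2); (0,2,2,0); (0,2,2,2); (2,2,0,0); (2,2,0,2); (2,2,2,0); (2,2,2,2)}
target (0,0,2,0) ∈ {TSO,PSO}

SC:no TSO:yes PSO:yes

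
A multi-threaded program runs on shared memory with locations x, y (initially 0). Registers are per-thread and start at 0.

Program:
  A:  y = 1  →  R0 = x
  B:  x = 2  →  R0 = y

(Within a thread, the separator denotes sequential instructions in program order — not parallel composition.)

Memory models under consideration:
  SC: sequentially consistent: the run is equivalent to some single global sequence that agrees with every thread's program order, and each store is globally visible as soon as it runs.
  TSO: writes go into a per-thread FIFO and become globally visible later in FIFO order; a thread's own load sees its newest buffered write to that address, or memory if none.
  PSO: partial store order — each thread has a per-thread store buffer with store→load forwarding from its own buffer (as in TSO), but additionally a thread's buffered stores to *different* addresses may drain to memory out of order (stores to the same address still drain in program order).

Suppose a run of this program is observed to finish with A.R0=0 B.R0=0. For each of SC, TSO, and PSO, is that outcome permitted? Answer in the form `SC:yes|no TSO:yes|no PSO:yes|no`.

SC:no TSO:yes PSO:yes

outcome vector order: (A.R0,B.R0)
SC (3): (0,1), (2,0), (2,1)
TSO (4): (0,0), (0,1), (2,0), (2,1)
PSO (4): (0,0), (0,1), (2,0), (2,1)
target (0,0) ∈ {TSO,PSO}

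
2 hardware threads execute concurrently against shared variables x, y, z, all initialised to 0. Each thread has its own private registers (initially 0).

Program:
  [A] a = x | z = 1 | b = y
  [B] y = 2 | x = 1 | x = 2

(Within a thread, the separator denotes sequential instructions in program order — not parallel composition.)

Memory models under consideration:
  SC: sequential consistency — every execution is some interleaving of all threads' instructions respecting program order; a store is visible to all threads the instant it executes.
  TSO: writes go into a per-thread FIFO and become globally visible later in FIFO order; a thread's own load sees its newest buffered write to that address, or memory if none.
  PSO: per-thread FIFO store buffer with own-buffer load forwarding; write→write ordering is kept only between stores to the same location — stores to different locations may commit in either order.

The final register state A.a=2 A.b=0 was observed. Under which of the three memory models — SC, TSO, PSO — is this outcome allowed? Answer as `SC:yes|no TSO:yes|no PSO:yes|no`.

outcome vector order: (A.a,A.b)
SC (4): <0 0> <0 2> <1 2> <2 2>
TSO (4): <0 0> <0 2> <1 2> <2 2>
PSO (6): <0 0> <0 2> <1 0> <1 2> <2 0> <2 2>
target <2 0> ∈ {PSO}

SC:no TSO:no PSO:yes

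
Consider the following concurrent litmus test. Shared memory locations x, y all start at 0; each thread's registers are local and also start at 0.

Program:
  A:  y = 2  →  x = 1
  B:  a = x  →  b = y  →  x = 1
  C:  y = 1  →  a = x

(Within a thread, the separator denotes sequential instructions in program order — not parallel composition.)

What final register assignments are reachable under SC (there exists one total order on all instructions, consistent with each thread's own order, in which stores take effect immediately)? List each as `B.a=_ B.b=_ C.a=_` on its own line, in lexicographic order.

outcome vector order: (B.a,B.b,C.a)
|SC outcomes| = 10

B.a=0 B.b=0 C.a=0
B.a=0 B.b=0 C.a=1
B.a=0 B.b=1 C.a=0
B.a=0 B.b=1 C.a=1
B.a=0 B.b=2 C.a=0
B.a=0 B.b=2 C.a=1
B.a=1 B.b=1 C.a=0
B.a=1 B.b=1 C.a=1
B.a=1 B.b=2 C.a=0
B.a=1 B.b=2 C.a=1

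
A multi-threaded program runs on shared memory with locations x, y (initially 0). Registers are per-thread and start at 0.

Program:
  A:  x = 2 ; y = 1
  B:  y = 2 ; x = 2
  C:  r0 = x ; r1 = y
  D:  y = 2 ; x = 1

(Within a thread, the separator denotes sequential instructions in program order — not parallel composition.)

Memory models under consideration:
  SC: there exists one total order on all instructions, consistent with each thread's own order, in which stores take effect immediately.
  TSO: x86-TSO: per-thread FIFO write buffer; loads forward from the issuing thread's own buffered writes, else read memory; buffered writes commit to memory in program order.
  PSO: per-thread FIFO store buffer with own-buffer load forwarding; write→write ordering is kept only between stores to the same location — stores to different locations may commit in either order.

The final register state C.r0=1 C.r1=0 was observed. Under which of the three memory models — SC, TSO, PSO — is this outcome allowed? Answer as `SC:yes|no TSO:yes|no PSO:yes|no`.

outcome vector order: (C.r0,C.r1)
under SC → (0,0), (0,1), (0,2), (1,1), (1,2), (2,0), (2,1), (2,2)
under TSO → (0,0), (0,1), (0,2), (1,1), (1,2), (2,0), (2,1), (2,2)
under PSO → (0,0), (0,1), (0,2), (1,0), (1,1), (1,2), (2,0), (2,1), (2,2)
target (1,0) ∈ {PSO}

SC:no TSO:no PSO:yes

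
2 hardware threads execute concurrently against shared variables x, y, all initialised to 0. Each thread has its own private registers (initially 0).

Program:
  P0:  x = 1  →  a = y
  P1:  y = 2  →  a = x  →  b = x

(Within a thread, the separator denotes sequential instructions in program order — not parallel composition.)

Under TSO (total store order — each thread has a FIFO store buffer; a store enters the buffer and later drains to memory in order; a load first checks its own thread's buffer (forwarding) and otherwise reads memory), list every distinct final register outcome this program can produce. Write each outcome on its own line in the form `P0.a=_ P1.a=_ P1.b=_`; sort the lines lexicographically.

P0.a=0 P1.a=0 P1.b=0
P0.a=0 P1.a=0 P1.b=1
P0.a=0 P1.a=1 P1.b=1
P0.a=2 P1.a=0 P1.b=0
P0.a=2 P1.a=0 P1.b=1
P0.a=2 P1.a=1 P1.b=1

outcome vector order: (P0.a,P1.a,P1.b)
|TSO outcomes| = 6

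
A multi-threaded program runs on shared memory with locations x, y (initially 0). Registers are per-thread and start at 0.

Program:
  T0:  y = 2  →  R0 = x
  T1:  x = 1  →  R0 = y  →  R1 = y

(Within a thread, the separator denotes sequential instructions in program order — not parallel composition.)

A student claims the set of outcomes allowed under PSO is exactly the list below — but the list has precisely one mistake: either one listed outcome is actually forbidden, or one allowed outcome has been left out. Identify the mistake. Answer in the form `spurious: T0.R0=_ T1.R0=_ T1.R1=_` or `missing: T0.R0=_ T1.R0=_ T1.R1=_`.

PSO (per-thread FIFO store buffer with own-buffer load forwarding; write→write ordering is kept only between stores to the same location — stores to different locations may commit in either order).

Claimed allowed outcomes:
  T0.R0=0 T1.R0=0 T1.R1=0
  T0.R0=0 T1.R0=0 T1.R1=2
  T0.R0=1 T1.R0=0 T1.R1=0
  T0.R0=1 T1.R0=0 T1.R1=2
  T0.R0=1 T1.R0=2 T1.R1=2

outcome vector order: (T0.R0,T1.R0,T1.R1)
PSO: 6 outcomes — {000; 002; 022; 100; 102; 122}
PSO∖claimed = {022}

missing: T0.R0=0 T1.R0=2 T1.R1=2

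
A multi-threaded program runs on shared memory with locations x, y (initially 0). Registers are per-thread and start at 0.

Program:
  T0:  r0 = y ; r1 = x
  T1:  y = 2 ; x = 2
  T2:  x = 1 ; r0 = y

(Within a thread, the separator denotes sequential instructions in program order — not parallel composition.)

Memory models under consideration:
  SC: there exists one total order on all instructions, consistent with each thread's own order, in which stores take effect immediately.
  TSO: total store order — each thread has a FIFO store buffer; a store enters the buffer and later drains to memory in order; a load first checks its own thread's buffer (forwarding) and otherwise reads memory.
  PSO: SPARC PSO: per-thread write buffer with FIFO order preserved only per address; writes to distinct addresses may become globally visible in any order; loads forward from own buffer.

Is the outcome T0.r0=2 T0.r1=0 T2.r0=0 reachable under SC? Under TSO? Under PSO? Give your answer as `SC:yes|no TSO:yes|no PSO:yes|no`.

SC:no TSO:yes PSO:yes

outcome vector order: (T0.r0,T0.r1,T2.r0)
SC: 11 outcomes — {0/0/0, 0/0/2, 0/1/0, 0/1/2, 0/2/0, 0/2/2, 2/0/2, 2/1/0, 2/1/2, 2/2/0, 2/2/2}
TSO: 12 outcomes — {0/0/0, 0/0/2, 0/1/0, 0/1/2, 0/2/0, 0/2/2, 2/0/0, 2/0/2, 2/1/0, 2/1/2, 2/2/0, 2/2/2}
PSO: 12 outcomes — {0/0/0, 0/0/2, 0/1/0, 0/1/2, 0/2/0, 0/2/2, 2/0/0, 2/0/2, 2/1/0, 2/1/2, 2/2/0, 2/2/2}
target 2/0/0 ∈ {TSO,PSO}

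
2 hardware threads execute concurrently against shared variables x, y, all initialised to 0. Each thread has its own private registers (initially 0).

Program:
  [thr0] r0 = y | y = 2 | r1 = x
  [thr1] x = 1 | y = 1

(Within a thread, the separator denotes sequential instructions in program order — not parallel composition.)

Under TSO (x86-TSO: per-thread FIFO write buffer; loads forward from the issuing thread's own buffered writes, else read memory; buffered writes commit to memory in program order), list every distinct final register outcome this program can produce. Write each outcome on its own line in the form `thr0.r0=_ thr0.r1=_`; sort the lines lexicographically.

thr0.r0=0 thr0.r1=0
thr0.r0=0 thr0.r1=1
thr0.r0=1 thr0.r1=1

outcome vector order: (thr0.r0,thr0.r1)
|TSO outcomes| = 3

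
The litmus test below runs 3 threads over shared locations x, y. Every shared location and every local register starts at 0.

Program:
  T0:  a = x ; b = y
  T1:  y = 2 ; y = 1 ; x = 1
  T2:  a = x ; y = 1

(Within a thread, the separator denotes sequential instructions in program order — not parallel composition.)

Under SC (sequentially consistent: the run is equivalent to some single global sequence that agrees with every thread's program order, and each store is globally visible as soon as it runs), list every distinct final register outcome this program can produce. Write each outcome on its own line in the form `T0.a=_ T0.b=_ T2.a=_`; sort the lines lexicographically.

outcome vector order: (T0.a,T0.b,T2.a)
|SC outcomes| = 8

T0.a=0 T0.b=0 T2.a=0
T0.a=0 T0.b=0 T2.a=1
T0.a=0 T0.b=1 T2.a=0
T0.a=0 T0.b=1 T2.a=1
T0.a=0 T0.b=2 T2.a=0
T0.a=0 T0.b=2 T2.a=1
T0.a=1 T0.b=1 T2.a=0
T0.a=1 T0.b=1 T2.a=1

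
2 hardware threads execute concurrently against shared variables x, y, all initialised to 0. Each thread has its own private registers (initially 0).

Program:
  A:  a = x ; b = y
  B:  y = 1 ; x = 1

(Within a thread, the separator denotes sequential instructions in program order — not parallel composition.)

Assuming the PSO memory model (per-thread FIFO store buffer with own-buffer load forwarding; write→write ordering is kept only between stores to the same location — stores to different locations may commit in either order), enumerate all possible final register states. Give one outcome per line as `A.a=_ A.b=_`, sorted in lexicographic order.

A.a=0 A.b=0
A.a=0 A.b=1
A.a=1 A.b=0
A.a=1 A.b=1

outcome vector order: (A.a,A.b)
|PSO outcomes| = 4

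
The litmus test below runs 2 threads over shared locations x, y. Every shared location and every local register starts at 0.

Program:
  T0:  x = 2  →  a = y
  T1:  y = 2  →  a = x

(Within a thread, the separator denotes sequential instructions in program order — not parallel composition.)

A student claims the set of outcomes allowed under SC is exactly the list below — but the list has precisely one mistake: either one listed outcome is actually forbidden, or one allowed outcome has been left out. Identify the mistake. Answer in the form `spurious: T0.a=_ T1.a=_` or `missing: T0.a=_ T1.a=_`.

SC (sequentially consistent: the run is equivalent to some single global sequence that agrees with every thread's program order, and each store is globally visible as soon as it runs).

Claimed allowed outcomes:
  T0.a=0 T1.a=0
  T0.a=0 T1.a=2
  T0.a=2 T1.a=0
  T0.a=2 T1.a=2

spurious: T0.a=0 T1.a=0

outcome vector order: (T0.a,T1.a)
under SC → 02; 20; 22
claimed∖SC = {00}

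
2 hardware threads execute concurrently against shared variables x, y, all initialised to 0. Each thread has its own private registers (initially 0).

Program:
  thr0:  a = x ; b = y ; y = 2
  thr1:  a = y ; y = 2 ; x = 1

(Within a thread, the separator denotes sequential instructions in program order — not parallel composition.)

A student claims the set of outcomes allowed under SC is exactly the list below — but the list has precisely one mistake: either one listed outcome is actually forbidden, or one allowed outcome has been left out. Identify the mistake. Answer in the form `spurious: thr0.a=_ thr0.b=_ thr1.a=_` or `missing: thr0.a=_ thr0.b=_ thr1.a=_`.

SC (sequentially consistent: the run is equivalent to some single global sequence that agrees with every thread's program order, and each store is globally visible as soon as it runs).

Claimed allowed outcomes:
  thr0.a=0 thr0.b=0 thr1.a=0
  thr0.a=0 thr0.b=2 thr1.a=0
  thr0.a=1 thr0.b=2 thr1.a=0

missing: thr0.a=0 thr0.b=0 thr1.a=2

outcome vector order: (thr0.a,thr0.b,thr1.a)
SC: 4 outcomes — {<0 0 0> <0 0 2> <0 2 0> <1 2 0>}
SC∖claimed = {<0 0 2>}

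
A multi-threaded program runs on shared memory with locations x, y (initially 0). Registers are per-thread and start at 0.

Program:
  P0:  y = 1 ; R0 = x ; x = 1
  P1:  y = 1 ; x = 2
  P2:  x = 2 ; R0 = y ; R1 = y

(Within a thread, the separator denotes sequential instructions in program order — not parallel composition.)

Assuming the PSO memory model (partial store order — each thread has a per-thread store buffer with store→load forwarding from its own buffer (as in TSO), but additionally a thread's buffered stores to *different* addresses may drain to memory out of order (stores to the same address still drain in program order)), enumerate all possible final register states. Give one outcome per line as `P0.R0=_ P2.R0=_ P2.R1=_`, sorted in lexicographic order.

P0.R0=0 P2.R0=0 P2.R1=0
P0.R0=0 P2.R0=0 P2.R1=1
P0.R0=0 P2.R0=1 P2.R1=1
P0.R0=2 P2.R0=0 P2.R1=0
P0.R0=2 P2.R0=0 P2.R1=1
P0.R0=2 P2.R0=1 P2.R1=1

outcome vector order: (P0.R0,P2.R0,P2.R1)
|PSO outcomes| = 6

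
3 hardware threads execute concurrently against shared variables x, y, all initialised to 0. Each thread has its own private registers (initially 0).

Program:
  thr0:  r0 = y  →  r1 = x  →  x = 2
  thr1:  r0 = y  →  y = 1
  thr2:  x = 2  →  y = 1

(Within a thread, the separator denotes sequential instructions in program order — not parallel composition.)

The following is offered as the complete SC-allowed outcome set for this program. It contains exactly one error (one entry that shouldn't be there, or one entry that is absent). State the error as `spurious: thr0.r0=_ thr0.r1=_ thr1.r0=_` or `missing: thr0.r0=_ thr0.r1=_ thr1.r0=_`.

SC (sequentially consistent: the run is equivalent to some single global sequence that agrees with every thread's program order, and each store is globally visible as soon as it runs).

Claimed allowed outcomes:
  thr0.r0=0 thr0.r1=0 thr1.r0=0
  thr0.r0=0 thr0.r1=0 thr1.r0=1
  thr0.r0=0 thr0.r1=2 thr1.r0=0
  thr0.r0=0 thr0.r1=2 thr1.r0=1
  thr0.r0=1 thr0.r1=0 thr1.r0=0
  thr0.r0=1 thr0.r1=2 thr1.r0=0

outcome vector order: (thr0.r0,thr0.r1,thr1.r0)
SC (7): 0/0/0 0/0/1 0/2/0 0/2/1 1/0/0 1/2/0 1/2/1
SC∖claimed = {1/2/1}

missing: thr0.r0=1 thr0.r1=2 thr1.r0=1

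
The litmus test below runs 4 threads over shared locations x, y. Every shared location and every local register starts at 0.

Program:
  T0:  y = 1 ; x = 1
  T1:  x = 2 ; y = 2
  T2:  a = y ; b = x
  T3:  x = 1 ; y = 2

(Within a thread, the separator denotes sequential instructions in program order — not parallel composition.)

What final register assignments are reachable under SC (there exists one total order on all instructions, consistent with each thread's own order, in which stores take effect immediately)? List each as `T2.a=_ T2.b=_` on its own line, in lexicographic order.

outcome vector order: (T2.a,T2.b)
|SC outcomes| = 8

T2.a=0 T2.b=0
T2.a=0 T2.b=1
T2.a=0 T2.b=2
T2.a=1 T2.b=0
T2.a=1 T2.b=1
T2.a=1 T2.b=2
T2.a=2 T2.b=1
T2.a=2 T2.b=2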